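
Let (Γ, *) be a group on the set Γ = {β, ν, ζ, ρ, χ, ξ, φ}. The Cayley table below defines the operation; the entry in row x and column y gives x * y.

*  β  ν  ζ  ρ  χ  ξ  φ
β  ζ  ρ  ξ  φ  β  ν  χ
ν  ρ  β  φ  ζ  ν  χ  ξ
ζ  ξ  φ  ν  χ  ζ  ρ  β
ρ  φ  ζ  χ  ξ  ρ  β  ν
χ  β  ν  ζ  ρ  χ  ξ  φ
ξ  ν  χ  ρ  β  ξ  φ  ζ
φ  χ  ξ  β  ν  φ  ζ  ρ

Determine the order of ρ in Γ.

7

The identity element is χ (its row matches the header).
ρ^1 = ρ
ρ^2 = ρ * ρ = ξ
ρ^3 = ξ * ρ = β
ρ^4 = β * ρ = φ
ρ^5 = φ * ρ = ν
ρ^6 = ν * ρ = ζ
ρ^7 = ζ * ρ = χ
The first power of ρ equal to the identity is ρ^7, so ord(ρ) = 7.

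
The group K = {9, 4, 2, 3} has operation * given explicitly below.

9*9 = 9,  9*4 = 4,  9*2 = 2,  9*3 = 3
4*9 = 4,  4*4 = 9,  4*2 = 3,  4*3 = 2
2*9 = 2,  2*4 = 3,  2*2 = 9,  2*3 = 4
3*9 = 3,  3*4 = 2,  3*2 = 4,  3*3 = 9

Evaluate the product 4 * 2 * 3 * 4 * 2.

3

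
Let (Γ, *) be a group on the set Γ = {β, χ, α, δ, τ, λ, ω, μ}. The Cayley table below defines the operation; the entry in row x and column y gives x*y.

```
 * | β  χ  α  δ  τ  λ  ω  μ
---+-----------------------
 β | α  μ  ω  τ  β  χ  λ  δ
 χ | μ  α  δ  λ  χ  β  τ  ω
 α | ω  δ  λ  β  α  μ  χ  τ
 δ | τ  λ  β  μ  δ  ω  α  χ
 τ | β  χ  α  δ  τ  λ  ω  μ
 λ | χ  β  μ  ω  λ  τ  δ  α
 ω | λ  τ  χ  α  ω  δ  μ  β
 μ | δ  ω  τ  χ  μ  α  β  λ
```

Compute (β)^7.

δ

β^1 = β
β^2 = β*β = α
β^3 = α*β = ω
β^4 = ω*β = λ
β^5 = λ*β = χ
β^6 = χ*β = μ
β^7 = μ*β = δ
(Structurally, Γ here is isomorphic to the cyclic group Z_8.)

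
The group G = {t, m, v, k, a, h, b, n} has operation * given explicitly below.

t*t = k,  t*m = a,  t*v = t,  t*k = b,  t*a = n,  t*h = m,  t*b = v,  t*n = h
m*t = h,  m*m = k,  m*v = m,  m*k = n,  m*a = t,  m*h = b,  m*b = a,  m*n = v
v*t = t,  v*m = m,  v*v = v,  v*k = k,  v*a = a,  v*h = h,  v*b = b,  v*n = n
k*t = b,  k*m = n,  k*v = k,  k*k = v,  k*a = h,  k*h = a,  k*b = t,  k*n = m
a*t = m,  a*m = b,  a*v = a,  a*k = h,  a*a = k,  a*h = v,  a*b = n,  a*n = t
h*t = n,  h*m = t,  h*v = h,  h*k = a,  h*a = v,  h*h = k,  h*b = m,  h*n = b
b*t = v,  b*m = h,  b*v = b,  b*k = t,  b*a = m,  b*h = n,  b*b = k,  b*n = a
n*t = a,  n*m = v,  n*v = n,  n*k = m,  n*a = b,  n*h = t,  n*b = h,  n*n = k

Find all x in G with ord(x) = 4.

{a, b, h, m, n, t}

Identity is v. Compute the order of each non-identity element by repeated multiplication:
  t: t → k → b → v  (order 4)
  m: m → k → n → v  (order 4)
  k: k → v  (order 2)
  a: a → k → h → v  (order 4)
  h: h → k → a → v  (order 4)
  b: b → k → t → v  (order 4)
  n: n → k → m → v  (order 4)
Elements of order 4: {a, b, h, m, n, t}.
(Structurally, G here is isomorphic to the quaternion group Q_8.)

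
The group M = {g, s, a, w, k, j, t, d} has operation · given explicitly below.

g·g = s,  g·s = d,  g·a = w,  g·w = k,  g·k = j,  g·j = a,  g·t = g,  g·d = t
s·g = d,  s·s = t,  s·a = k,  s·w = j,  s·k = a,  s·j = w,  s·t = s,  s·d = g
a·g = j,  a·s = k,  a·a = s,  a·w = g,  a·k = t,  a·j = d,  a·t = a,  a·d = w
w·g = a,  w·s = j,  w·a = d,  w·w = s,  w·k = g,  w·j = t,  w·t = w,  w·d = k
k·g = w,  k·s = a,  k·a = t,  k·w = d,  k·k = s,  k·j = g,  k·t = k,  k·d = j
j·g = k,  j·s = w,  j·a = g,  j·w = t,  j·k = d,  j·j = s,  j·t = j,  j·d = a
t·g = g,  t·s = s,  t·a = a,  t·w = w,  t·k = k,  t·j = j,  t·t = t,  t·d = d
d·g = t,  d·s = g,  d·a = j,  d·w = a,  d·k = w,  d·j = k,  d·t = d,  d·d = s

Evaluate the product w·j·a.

a

w·j = t
t·a = a
(Structurally, M here is isomorphic to the quaternion group Q_8.)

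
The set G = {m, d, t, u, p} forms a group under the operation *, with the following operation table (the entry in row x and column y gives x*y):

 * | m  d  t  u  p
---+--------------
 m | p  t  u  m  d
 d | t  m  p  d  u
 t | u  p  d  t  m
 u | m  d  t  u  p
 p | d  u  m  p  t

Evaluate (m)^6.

m

m^1 = m
m^2 = m*m = p
m^3 = p*m = d
m^4 = d*m = t
m^5 = t*m = u
m^6 = u*m = m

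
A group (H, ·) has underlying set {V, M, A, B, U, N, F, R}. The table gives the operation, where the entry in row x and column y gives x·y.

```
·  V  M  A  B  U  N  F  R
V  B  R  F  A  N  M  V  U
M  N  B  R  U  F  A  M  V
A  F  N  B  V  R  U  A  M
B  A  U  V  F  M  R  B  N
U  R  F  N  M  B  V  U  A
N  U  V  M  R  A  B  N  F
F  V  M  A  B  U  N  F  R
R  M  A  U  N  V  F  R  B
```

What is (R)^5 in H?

R

R^1 = R
R^2 = R·R = B
R^3 = B·R = N
R^4 = N·R = F
R^5 = F·R = R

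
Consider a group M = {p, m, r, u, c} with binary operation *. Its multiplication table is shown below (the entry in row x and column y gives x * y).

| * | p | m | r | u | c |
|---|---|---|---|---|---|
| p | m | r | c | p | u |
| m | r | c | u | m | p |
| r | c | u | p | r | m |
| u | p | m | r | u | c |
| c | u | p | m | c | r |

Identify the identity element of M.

u

The identity e satisfies e * x = x for all x, so its row in the table reproduces the column headers.
Row u reads: p, m, r, u, c — exactly the header order. So u is the identity.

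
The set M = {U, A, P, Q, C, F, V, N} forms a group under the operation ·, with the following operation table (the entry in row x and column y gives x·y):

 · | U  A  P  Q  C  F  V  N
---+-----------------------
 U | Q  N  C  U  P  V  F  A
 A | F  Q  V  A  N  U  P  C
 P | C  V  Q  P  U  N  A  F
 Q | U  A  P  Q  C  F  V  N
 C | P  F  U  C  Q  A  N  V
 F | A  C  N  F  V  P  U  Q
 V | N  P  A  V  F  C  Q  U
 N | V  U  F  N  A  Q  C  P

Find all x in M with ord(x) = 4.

{F, N}

Identity is Q. Compute the order of each non-identity element by repeated multiplication:
  U: U → Q  (order 2)
  A: A → Q  (order 2)
  P: P → Q  (order 2)
  C: C → Q  (order 2)
  F: F → P → N → Q  (order 4)
  V: V → Q  (order 2)
  N: N → P → F → Q  (order 4)
Elements of order 4: {F, N}.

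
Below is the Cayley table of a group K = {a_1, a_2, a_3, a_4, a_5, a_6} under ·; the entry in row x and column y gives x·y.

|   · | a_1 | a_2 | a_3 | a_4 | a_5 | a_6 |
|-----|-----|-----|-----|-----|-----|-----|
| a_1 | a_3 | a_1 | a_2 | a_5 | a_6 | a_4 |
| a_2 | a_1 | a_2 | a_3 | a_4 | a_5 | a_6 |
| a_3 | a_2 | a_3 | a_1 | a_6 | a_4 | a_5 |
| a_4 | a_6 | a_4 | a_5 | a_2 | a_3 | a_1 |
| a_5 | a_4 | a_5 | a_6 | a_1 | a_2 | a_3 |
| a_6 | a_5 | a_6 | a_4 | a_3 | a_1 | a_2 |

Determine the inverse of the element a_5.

a_5

First locate the identity: row a_2 matches the header, so a_2 is the identity.
Scan row a_5 for a_2: a_5·a_5 = a_2. Hence a_5^(-1) = a_5.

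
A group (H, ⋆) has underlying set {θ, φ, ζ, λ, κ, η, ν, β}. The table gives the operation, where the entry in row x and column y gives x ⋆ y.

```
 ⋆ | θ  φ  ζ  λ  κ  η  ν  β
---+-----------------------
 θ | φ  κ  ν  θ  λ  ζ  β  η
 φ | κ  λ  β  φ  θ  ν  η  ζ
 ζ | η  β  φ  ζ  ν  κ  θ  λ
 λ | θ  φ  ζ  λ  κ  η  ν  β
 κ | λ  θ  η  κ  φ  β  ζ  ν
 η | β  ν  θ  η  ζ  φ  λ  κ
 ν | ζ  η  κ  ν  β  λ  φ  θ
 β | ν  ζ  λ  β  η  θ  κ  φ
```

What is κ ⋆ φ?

Read row κ, column φ: κ ⋆ φ = θ.

θ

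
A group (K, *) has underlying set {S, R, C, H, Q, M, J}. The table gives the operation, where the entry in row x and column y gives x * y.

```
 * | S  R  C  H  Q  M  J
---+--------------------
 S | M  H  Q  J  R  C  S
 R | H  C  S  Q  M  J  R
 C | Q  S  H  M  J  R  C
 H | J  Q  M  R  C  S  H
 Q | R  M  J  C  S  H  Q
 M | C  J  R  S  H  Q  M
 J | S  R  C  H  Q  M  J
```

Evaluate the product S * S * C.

R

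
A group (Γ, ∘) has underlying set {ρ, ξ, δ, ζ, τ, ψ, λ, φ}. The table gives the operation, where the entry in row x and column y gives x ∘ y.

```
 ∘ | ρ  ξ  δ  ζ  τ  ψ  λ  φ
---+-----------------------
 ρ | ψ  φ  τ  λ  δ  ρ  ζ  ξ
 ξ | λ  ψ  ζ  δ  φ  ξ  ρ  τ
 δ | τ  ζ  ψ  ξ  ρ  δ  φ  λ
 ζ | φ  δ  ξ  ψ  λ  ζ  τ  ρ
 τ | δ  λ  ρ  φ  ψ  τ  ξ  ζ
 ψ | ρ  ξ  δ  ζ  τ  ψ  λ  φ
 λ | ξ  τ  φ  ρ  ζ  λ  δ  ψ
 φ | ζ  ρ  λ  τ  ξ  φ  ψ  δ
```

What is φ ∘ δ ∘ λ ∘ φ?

λ

φ ∘ δ = λ
λ ∘ λ = δ
δ ∘ φ = λ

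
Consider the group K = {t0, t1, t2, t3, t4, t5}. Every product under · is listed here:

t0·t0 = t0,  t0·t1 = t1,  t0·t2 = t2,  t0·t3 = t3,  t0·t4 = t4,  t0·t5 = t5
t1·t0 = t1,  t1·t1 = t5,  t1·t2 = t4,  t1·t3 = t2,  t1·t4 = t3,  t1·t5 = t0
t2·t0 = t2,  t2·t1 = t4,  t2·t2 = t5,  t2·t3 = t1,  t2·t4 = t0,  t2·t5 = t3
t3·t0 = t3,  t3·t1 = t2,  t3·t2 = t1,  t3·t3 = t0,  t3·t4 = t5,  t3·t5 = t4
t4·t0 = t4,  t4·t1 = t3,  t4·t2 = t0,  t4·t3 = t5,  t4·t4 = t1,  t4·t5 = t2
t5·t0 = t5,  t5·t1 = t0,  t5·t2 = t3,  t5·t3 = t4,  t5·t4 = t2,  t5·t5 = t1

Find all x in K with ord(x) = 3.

Identity is t0. Compute the order of each non-identity element by repeated multiplication:
  t1: t1 → t5 → t0  (order 3)
  t2: t2 → t5 → t3 → t1 → t4 → t0  (order 6)
  t3: t3 → t0  (order 2)
  t4: t4 → t1 → t3 → t5 → t2 → t0  (order 6)
  t5: t5 → t1 → t0  (order 3)
Elements of order 3: {t1, t5}.

{t1, t5}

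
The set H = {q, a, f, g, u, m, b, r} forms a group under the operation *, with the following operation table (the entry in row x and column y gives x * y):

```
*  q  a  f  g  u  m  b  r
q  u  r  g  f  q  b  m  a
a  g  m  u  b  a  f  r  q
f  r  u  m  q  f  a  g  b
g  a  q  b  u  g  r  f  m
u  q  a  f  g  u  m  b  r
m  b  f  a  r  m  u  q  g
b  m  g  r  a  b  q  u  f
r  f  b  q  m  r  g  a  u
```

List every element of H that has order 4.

Identity is u. Compute the order of each non-identity element by repeated multiplication:
  q: q → u  (order 2)
  a: a → m → f → u  (order 4)
  f: f → m → a → u  (order 4)
  g: g → u  (order 2)
  m: m → u  (order 2)
  b: b → u  (order 2)
  r: r → u  (order 2)
Elements of order 4: {a, f}.
(Structurally, H here is isomorphic to the dihedral group D_4.)

{a, f}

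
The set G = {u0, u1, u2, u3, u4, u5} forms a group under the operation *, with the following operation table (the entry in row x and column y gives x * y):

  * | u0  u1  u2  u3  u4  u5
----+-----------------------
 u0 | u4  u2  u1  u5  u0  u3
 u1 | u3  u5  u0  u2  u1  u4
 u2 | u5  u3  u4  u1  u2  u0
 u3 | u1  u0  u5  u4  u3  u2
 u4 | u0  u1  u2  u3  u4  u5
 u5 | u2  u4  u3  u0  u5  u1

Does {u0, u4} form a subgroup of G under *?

Yes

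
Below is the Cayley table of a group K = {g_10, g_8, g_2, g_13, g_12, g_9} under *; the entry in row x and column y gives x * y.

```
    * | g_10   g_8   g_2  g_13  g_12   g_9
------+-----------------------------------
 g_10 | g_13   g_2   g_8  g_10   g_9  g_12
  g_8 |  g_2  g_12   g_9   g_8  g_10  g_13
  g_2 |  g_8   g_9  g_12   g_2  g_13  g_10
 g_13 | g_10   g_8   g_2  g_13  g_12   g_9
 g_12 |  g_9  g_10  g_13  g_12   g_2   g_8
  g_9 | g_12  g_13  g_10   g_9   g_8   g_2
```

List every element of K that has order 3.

{g_12, g_2}

Identity is g_13. Compute the order of each non-identity element by repeated multiplication:
  g_10: g_10 → g_13  (order 2)
  g_8: g_8 → g_12 → g_10 → g_2 → g_9 → g_13  (order 6)
  g_2: g_2 → g_12 → g_13  (order 3)
  g_12: g_12 → g_2 → g_13  (order 3)
  g_9: g_9 → g_2 → g_10 → g_12 → g_8 → g_13  (order 6)
Elements of order 3: {g_12, g_2}.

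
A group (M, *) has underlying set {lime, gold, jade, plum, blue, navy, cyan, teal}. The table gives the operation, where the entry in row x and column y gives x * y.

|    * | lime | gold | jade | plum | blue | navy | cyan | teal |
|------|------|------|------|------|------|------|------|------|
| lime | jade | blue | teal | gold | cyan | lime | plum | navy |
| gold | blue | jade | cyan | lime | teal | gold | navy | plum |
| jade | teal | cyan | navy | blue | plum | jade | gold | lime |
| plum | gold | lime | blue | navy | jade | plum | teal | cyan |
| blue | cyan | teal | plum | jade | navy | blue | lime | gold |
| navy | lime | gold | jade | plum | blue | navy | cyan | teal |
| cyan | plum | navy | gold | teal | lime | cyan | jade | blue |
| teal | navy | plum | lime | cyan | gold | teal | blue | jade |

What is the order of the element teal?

The identity element is navy (its row matches the header).
teal^1 = teal
teal^2 = teal * teal = jade
teal^3 = jade * teal = lime
teal^4 = lime * teal = navy
The first power of teal equal to the identity is teal^4, so ord(teal) = 4.
(Structurally, M here is isomorphic to Z_2 x Z_4.)

4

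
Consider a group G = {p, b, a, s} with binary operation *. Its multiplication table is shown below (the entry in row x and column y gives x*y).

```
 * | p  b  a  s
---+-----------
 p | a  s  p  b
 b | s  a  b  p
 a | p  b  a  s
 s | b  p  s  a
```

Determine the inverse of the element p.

p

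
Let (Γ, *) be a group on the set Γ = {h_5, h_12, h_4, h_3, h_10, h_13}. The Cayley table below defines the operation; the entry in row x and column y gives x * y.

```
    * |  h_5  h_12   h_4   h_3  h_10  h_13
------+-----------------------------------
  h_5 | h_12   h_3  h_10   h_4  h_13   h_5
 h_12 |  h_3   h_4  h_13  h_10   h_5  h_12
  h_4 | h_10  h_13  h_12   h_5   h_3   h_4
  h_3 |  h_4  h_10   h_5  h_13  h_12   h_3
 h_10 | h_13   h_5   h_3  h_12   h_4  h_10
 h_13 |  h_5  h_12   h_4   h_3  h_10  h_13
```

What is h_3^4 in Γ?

h_3^1 = h_3
h_3^2 = h_3 * h_3 = h_13
h_3^3 = h_13 * h_3 = h_3
h_3^4 = h_3 * h_3 = h_13

h_13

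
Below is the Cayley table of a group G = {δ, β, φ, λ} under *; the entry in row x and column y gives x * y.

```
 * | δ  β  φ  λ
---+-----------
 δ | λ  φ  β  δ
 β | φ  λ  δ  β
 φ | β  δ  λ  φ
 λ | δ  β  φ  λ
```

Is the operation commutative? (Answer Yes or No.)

Check whether the table is symmetric across its main diagonal.
Every entry (row x, col y) equals the entry (row y, col x), so G is abelian.

Yes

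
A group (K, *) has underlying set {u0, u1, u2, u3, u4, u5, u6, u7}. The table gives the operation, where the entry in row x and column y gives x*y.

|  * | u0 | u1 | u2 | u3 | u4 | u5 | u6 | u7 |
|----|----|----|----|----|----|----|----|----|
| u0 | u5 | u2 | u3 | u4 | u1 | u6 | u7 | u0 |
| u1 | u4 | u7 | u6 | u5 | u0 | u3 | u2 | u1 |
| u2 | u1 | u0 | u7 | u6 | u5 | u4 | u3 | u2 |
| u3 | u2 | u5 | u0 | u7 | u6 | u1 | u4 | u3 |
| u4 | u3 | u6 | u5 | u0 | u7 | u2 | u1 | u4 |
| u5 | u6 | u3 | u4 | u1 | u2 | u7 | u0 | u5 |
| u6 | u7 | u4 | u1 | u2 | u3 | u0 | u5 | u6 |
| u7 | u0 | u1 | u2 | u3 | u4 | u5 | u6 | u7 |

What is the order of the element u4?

The identity element is u7 (its row matches the header).
u4^1 = u4
u4^2 = u4*u4 = u7
The first power of u4 equal to the identity is u4^2, so ord(u4) = 2.
(Structurally, K here is isomorphic to the dihedral group D_4.)

2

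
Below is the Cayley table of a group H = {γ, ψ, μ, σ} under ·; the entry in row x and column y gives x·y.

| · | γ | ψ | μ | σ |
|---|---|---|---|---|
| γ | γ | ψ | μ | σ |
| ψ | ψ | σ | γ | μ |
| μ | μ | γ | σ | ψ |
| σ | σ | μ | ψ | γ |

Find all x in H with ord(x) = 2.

{σ}

Identity is γ. Compute the order of each non-identity element by repeated multiplication:
  ψ: ψ → σ → μ → γ  (order 4)
  μ: μ → σ → ψ → γ  (order 4)
  σ: σ → γ  (order 2)
Elements of order 2: {σ}.
(Structurally, H here is isomorphic to the cyclic group Z_4.)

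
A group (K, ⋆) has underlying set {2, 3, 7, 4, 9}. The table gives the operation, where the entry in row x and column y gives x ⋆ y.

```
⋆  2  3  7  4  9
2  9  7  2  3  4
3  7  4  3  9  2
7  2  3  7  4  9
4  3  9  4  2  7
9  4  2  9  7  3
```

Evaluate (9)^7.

3

9^1 = 9
9^2 = 9 ⋆ 9 = 3
9^3 = 3 ⋆ 9 = 2
9^4 = 2 ⋆ 9 = 4
9^5 = 4 ⋆ 9 = 7
9^6 = 7 ⋆ 9 = 9
9^7 = 9 ⋆ 9 = 3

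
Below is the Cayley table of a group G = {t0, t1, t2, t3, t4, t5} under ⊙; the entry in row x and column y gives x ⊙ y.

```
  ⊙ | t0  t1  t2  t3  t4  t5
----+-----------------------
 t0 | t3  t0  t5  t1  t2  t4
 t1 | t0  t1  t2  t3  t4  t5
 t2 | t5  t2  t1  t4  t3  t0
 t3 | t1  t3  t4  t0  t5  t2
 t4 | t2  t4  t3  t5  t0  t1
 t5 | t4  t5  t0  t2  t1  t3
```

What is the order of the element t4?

6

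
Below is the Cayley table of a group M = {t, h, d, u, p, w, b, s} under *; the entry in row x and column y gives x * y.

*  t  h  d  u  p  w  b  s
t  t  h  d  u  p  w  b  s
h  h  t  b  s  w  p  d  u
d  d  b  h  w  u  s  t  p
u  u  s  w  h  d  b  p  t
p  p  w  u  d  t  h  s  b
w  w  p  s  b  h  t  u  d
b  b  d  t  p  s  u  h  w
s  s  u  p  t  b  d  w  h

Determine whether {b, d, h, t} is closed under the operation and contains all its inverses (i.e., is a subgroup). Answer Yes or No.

{b, d, h, t} contains the identity t.
Checking products: every product of two elements of {b, d, h, t} (read from the table) lies in {b, d, h, t}, so the set is closed.
In a finite group, a nonempty closed subset is a subgroup. So {b, d, h, t} ≤ M.

Yes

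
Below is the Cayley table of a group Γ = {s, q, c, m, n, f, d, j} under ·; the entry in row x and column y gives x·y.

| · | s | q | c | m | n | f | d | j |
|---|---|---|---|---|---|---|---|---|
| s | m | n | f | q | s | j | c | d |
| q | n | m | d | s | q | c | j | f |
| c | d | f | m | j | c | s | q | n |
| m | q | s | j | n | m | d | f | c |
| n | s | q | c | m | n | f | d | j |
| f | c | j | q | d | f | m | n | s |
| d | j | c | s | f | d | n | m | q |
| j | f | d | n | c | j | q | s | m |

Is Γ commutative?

q·c = d but c·q = f.
Since q and c do not commute, Γ is not abelian.

No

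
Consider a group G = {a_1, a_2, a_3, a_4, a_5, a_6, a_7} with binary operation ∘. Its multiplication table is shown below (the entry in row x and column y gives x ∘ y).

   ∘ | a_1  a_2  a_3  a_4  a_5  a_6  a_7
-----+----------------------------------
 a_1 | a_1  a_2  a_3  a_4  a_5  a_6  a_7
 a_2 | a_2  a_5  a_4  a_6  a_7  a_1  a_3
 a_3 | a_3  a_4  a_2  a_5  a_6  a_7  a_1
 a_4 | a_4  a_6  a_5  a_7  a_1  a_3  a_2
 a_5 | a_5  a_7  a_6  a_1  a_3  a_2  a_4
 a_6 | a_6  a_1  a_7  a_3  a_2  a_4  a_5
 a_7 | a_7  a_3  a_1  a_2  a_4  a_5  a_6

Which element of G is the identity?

a_1

The identity e satisfies e ∘ x = x for all x, so its row in the table reproduces the column headers.
Row a_1 reads: a_1, a_2, a_3, a_4, a_5, a_6, a_7 — exactly the header order. So a_1 is the identity.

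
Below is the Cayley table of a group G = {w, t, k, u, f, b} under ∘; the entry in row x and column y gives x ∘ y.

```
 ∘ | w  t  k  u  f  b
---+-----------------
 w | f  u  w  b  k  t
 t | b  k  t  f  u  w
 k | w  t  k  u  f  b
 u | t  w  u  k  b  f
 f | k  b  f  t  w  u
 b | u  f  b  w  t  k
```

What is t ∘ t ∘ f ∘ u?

t

t ∘ t = k
k ∘ f = f
f ∘ u = t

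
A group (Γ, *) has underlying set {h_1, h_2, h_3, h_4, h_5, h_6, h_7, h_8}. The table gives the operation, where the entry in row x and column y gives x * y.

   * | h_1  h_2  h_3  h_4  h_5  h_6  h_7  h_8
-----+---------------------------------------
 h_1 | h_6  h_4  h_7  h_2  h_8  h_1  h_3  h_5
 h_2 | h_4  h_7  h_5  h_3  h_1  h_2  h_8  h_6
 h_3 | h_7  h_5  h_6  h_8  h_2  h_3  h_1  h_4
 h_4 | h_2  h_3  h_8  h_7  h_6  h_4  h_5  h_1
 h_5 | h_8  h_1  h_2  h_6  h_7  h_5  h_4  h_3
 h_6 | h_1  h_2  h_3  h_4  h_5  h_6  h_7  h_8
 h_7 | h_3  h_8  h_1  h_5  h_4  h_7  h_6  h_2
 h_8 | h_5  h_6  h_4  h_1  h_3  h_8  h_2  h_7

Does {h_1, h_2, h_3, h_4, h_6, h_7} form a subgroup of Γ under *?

h_4 * h_7 = h_5, which is not in {h_1, h_2, h_3, h_4, h_6, h_7}.
The subset is not closed under *, so it is not a subgroup.

No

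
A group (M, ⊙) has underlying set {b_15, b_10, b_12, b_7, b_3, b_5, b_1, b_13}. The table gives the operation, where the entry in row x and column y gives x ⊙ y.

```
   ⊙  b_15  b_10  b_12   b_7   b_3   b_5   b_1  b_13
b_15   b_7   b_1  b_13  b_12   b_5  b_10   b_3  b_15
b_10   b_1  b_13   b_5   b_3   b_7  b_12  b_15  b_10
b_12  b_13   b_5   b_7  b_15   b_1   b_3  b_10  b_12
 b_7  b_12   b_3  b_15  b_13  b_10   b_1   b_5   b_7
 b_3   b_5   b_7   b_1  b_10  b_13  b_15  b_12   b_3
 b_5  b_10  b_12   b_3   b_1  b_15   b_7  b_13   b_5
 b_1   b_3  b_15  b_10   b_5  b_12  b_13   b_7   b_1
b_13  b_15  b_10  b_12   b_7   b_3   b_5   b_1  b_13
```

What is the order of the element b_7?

2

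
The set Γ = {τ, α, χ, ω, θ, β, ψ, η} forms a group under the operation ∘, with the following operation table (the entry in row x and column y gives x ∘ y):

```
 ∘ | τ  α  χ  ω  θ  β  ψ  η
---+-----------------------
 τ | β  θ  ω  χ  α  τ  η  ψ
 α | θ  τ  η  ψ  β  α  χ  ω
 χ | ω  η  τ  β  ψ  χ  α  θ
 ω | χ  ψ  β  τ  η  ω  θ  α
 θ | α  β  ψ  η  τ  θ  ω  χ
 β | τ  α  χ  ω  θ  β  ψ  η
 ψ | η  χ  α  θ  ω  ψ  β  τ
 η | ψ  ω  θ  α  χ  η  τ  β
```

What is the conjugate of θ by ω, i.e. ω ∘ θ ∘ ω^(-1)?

The identity is β. In row ω, the entry β sits in column χ, so ω^(-1) = χ.
ω ∘ θ = η
η ∘ χ = θ

θ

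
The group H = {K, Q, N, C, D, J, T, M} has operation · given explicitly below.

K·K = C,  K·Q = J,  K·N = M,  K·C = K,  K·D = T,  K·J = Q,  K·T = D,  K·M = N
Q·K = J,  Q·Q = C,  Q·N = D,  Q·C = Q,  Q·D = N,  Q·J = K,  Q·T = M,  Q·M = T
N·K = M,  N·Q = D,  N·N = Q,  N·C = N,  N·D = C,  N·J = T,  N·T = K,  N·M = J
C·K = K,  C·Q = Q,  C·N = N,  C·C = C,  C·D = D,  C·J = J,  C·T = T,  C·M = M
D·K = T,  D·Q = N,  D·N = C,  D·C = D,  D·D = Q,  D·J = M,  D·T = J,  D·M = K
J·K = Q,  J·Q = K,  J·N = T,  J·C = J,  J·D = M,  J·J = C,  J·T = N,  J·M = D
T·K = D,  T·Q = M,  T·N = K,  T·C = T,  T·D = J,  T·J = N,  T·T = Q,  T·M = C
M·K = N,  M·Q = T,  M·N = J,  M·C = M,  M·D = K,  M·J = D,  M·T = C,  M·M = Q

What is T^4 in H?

T^1 = T
T^2 = T·T = Q
T^3 = Q·T = M
T^4 = M·T = C

C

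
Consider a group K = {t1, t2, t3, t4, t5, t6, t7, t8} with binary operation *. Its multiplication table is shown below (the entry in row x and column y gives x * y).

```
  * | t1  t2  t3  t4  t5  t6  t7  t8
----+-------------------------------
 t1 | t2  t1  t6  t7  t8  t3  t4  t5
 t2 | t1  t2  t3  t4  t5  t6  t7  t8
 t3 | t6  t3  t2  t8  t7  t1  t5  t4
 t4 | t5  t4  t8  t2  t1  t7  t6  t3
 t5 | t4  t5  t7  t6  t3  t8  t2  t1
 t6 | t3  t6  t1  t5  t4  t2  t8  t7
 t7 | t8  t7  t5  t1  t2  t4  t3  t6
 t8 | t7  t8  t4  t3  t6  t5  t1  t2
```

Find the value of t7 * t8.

Read row t7, column t8: t7 * t8 = t6.

t6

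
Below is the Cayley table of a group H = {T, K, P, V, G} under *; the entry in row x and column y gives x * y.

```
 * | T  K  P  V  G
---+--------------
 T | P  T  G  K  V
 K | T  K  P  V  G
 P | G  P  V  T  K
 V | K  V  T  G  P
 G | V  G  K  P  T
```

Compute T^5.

T^1 = T
T^2 = T * T = P
T^3 = P * T = G
T^4 = G * T = V
T^5 = V * T = K
(Structurally, H here is isomorphic to the cyclic group Z_5.)

K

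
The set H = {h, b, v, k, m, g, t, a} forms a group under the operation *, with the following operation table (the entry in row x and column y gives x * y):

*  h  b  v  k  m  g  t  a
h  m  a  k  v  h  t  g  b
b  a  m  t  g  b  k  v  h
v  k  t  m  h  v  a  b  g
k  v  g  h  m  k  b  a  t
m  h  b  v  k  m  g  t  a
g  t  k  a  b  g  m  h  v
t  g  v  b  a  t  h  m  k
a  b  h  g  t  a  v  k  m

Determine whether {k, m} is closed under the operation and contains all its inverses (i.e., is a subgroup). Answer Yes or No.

{k, m} contains the identity m.
Checking products: every product of two elements of {k, m} (read from the table) lies in {k, m}, so the set is closed.
In a finite group, a nonempty closed subset is a subgroup. So {k, m} ≤ H.

Yes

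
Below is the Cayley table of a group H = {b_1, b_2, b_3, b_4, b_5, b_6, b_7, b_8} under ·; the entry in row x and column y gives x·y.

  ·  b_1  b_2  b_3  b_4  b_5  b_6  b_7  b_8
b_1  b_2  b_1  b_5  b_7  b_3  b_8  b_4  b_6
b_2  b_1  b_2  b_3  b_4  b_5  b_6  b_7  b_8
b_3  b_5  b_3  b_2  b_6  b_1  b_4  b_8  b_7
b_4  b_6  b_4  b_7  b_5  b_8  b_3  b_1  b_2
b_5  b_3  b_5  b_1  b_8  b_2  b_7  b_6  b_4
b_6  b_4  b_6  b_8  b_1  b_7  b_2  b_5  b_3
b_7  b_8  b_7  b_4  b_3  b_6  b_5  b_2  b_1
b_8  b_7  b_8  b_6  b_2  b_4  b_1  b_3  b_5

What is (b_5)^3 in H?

b_5

b_5^1 = b_5
b_5^2 = b_5·b_5 = b_2
b_5^3 = b_2·b_5 = b_5
(Structurally, H here is isomorphic to the dihedral group D_4.)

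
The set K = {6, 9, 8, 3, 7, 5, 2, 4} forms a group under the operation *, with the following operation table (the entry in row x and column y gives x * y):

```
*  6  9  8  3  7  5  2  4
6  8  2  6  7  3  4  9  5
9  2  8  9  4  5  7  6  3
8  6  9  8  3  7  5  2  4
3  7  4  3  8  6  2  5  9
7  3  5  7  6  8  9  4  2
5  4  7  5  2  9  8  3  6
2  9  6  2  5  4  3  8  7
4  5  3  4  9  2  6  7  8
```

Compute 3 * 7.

6

Read row 3, column 7: 3 * 7 = 6.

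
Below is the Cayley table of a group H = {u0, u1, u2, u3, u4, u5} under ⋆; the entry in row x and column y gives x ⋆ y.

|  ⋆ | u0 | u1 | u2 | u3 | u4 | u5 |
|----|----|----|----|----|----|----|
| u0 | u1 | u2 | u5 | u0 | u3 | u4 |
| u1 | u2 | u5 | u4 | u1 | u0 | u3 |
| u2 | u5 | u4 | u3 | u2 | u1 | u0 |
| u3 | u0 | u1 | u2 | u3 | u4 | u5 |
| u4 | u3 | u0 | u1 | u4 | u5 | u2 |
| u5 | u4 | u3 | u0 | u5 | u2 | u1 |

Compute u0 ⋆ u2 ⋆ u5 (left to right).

u0 ⋆ u2 = u5
u5 ⋆ u5 = u1

u1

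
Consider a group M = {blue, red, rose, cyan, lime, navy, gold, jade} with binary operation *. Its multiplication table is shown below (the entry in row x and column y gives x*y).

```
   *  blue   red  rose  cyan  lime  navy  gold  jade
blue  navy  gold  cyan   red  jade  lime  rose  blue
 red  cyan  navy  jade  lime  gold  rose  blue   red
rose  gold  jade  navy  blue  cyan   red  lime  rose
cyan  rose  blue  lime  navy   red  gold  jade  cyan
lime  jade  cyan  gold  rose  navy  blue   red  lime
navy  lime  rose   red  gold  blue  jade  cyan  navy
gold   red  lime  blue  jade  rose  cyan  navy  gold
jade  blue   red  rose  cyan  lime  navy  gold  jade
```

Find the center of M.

An element z is central iff its row equals its column in the table.
For gold: gold*red = lime ≠ blue = red*gold, so gold ∉ Z.
Checking each element this way leaves Z(M) = {jade, navy}.

{jade, navy}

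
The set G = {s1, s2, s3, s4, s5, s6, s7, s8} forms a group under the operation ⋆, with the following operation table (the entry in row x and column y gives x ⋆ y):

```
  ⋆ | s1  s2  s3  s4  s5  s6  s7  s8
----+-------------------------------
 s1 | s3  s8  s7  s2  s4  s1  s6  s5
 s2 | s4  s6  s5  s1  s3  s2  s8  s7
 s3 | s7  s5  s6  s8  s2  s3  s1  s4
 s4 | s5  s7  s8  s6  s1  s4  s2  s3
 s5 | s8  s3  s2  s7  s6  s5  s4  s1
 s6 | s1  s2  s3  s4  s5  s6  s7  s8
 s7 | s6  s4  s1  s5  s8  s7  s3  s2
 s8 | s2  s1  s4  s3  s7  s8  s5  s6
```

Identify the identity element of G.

s6

The identity e satisfies e ⋆ x = x for all x, so its row in the table reproduces the column headers.
Row s6 reads: s1, s2, s3, s4, s5, s6, s7, s8 — exactly the header order. So s6 is the identity.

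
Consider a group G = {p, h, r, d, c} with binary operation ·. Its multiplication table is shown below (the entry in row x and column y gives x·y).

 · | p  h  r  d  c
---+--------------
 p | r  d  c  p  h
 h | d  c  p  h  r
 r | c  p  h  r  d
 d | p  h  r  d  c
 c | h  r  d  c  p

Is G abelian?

Yes

Check whether the table is symmetric across its main diagonal.
Every entry (row x, col y) equals the entry (row y, col x), so G is abelian.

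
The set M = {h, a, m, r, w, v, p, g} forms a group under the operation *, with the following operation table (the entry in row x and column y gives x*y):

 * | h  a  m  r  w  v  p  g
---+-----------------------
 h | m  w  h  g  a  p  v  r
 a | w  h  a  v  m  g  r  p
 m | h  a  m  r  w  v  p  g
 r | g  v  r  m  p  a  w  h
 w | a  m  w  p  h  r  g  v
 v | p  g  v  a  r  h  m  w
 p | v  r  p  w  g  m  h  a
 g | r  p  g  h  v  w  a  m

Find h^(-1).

First locate the identity: row m matches the header, so m is the identity.
Scan row h for m: h*h = m. Hence h^(-1) = h.
(Structurally, M here is isomorphic to Z_2 x Z_4.)

h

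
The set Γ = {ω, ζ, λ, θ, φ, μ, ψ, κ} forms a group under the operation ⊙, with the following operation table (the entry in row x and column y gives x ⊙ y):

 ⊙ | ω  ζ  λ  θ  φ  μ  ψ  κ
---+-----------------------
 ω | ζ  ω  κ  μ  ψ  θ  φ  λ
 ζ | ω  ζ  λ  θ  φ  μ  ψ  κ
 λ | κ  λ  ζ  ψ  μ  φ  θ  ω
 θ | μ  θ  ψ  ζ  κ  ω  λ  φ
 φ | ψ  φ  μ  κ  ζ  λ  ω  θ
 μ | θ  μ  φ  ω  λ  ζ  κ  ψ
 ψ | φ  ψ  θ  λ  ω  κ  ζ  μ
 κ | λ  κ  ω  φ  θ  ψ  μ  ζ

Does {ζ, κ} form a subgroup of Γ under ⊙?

{ζ, κ} contains the identity ζ.
Checking products: every product of two elements of {ζ, κ} (read from the table) lies in {ζ, κ}, so the set is closed.
In a finite group, a nonempty closed subset is a subgroup. So {ζ, κ} ≤ Γ.

Yes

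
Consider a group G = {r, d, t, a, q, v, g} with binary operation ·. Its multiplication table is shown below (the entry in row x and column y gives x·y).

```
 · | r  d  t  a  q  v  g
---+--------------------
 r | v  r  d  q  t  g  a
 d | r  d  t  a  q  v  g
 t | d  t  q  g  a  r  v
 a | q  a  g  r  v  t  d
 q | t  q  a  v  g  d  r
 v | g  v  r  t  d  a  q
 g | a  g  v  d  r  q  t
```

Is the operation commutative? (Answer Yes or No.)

Yes

Check whether the table is symmetric across its main diagonal.
Every entry (row x, col y) equals the entry (row y, col x), so G is abelian.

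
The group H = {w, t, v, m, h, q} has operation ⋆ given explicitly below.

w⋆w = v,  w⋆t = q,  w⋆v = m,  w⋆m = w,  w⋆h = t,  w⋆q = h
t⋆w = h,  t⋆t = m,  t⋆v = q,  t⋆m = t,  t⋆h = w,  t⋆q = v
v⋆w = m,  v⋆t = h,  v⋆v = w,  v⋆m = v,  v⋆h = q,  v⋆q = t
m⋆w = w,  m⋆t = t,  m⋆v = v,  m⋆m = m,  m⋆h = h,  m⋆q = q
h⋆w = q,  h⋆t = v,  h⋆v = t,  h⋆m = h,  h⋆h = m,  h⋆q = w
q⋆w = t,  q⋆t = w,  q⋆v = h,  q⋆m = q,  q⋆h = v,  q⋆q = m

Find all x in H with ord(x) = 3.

Identity is m. Compute the order of each non-identity element by repeated multiplication:
  w: w → v → m  (order 3)
  t: t → m  (order 2)
  v: v → w → m  (order 3)
  h: h → m  (order 2)
  q: q → m  (order 2)
Elements of order 3: {v, w}.

{v, w}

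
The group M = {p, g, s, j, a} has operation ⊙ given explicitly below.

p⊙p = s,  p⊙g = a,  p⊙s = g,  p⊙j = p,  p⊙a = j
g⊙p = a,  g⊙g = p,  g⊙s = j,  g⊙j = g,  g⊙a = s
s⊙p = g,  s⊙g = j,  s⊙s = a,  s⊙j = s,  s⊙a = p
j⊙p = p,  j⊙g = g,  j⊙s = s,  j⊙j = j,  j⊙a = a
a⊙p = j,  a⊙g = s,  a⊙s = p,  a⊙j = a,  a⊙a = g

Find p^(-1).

First locate the identity: row j matches the header, so j is the identity.
Scan row p for j: p ⊙ a = j. Hence p^(-1) = a.

a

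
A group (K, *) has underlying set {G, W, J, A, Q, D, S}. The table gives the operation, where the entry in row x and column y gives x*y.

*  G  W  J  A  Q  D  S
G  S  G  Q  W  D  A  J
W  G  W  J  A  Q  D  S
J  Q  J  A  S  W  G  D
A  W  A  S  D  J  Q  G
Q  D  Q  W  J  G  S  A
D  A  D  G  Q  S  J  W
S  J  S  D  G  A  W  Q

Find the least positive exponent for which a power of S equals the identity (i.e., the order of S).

7

The identity element is W (its row matches the header).
S^1 = S
S^2 = S*S = Q
S^3 = Q*S = A
S^4 = A*S = G
S^5 = G*S = J
S^6 = J*S = D
S^7 = D*S = W
The first power of S equal to the identity is S^7, so ord(S) = 7.
(Structurally, K here is isomorphic to the cyclic group Z_7.)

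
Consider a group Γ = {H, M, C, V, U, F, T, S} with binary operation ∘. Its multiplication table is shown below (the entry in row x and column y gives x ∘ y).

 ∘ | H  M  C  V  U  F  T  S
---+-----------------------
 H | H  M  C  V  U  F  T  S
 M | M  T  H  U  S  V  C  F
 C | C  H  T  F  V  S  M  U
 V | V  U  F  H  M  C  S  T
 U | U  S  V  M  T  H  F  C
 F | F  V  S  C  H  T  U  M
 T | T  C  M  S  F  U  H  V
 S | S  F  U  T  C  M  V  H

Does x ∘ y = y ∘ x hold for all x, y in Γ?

Check whether the table is symmetric across its main diagonal.
Every entry (row x, col y) equals the entry (row y, col x), so Γ is abelian.

Yes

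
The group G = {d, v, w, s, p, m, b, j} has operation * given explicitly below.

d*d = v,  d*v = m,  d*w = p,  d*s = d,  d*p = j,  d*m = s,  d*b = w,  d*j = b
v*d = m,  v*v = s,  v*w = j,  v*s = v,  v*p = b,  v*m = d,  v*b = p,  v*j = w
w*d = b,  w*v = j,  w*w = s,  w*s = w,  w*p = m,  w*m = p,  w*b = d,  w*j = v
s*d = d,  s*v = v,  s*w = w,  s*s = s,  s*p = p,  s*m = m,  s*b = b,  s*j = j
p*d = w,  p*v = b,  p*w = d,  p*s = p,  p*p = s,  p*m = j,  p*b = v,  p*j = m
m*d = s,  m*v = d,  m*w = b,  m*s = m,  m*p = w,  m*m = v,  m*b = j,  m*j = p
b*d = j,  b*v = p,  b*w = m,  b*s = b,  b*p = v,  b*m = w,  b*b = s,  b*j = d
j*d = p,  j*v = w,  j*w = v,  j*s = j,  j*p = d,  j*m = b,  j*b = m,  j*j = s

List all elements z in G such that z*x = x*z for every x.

{s, v}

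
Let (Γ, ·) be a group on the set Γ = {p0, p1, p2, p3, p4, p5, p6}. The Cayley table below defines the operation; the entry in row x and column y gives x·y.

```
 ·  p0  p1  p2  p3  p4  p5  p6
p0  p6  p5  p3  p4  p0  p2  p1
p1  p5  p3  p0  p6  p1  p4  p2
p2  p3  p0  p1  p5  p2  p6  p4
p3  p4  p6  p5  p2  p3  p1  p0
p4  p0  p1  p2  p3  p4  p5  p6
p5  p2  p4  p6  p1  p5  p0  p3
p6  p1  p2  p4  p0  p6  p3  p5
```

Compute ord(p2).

The identity element is p4 (its row matches the header).
p2^1 = p2
p2^2 = p2·p2 = p1
p2^3 = p1·p2 = p0
p2^4 = p0·p2 = p3
p2^5 = p3·p2 = p5
p2^6 = p5·p2 = p6
p2^7 = p6·p2 = p4
The first power of p2 equal to the identity is p2^7, so ord(p2) = 7.

7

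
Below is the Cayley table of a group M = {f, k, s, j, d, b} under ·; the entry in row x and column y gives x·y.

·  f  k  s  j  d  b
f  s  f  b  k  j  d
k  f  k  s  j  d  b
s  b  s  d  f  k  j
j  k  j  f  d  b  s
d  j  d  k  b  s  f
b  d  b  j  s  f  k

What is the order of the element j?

The identity element is k (its row matches the header).
j^1 = j
j^2 = j·j = d
j^3 = d·j = b
j^4 = b·j = s
j^5 = s·j = f
j^6 = f·j = k
The first power of j equal to the identity is j^6, so ord(j) = 6.
(Structurally, M here is isomorphic to the cyclic group Z_6.)

6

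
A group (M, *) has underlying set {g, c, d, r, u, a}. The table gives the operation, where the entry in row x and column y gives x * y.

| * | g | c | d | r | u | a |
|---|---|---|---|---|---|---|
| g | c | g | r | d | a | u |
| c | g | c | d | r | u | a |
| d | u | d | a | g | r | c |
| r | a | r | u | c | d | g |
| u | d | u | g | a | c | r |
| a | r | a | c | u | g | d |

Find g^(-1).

g

First locate the identity: row c matches the header, so c is the identity.
Scan row g for c: g * g = c. Hence g^(-1) = g.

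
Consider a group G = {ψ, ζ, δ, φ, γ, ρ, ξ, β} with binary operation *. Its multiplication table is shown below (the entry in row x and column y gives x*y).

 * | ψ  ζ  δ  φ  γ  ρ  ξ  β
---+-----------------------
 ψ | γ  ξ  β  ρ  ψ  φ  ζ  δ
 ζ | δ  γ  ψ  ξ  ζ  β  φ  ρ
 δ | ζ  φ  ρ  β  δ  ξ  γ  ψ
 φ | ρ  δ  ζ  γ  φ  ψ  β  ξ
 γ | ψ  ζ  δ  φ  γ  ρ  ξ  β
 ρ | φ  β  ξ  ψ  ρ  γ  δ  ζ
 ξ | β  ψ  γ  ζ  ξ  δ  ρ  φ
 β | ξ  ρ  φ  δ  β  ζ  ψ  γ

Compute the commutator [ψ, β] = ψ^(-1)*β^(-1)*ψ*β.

Identity is γ; from the table ψ^(-1) = ψ and β^(-1) = β.
ψ*β = δ
δ*ψ = ζ
ζ*β = ρ

ρ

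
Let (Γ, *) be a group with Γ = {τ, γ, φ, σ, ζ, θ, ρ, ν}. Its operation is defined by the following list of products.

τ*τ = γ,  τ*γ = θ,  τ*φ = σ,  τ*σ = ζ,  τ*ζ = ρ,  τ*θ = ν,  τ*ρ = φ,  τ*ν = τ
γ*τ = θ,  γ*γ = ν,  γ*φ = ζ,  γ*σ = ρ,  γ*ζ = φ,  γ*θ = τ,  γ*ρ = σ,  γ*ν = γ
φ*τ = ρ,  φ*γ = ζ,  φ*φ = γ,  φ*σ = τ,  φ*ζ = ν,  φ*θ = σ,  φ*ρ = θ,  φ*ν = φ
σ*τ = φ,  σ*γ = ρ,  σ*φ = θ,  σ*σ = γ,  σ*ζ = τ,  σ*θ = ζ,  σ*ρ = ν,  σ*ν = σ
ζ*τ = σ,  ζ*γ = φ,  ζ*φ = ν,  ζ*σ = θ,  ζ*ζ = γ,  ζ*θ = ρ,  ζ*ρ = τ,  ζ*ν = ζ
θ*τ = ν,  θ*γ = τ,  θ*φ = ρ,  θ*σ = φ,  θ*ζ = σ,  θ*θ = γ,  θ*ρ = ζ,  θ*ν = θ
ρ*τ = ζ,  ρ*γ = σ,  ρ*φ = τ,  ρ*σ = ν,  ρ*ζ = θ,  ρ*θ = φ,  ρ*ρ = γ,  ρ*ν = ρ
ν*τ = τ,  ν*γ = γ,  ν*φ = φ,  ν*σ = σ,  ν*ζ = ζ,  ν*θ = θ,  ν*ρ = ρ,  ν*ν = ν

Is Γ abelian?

No

σ * θ = ζ but θ * σ = φ.
Since σ and θ do not commute, Γ is not abelian.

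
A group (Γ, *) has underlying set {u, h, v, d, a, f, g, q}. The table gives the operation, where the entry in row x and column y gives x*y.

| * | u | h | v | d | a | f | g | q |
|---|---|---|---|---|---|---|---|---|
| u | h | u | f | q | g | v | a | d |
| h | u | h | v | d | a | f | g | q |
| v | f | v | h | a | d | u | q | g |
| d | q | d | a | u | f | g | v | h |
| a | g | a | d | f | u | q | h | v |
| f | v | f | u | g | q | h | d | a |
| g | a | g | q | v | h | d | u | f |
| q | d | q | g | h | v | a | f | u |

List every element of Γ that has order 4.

{a, d, g, q}

Identity is h. Compute the order of each non-identity element by repeated multiplication:
  u: u → h  (order 2)
  v: v → h  (order 2)
  d: d → u → q → h  (order 4)
  a: a → u → g → h  (order 4)
  f: f → h  (order 2)
  g: g → u → a → h  (order 4)
  q: q → u → d → h  (order 4)
Elements of order 4: {a, d, g, q}.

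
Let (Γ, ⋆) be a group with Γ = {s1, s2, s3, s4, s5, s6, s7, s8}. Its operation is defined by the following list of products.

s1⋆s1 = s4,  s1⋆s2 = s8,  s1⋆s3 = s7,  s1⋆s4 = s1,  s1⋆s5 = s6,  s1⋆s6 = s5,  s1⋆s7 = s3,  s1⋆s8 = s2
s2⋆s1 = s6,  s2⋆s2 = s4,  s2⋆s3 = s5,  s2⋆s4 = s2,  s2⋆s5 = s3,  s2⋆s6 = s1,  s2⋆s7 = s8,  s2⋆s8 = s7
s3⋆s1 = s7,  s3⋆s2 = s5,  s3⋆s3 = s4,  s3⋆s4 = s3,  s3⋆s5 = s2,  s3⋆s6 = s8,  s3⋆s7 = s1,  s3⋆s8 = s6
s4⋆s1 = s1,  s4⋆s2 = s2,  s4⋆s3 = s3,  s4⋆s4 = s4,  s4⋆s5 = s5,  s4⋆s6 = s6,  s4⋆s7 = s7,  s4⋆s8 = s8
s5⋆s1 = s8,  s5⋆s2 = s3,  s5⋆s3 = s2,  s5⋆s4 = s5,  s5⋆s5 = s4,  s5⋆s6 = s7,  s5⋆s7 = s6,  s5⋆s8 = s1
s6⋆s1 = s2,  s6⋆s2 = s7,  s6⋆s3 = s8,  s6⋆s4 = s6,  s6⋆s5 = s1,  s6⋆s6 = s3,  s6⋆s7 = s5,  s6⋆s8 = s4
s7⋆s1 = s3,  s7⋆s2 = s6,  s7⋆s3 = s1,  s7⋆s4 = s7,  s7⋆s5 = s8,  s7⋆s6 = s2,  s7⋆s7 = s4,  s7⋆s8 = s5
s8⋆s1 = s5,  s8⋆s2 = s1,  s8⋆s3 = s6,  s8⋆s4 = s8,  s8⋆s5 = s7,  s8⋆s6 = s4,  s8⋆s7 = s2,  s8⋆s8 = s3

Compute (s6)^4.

s6^1 = s6
s6^2 = s6 ⋆ s6 = s3
s6^3 = s3 ⋆ s6 = s8
s6^4 = s8 ⋆ s6 = s4
(Structurally, Γ here is isomorphic to the dihedral group D_4.)

s4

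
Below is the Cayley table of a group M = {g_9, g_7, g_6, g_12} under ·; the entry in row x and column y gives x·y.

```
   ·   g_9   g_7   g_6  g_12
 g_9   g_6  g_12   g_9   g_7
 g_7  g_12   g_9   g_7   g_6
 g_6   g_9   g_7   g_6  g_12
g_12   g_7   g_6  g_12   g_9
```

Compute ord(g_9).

The identity element is g_6 (its row matches the header).
g_9^1 = g_9
g_9^2 = g_9·g_9 = g_6
The first power of g_9 equal to the identity is g_9^2, so ord(g_9) = 2.

2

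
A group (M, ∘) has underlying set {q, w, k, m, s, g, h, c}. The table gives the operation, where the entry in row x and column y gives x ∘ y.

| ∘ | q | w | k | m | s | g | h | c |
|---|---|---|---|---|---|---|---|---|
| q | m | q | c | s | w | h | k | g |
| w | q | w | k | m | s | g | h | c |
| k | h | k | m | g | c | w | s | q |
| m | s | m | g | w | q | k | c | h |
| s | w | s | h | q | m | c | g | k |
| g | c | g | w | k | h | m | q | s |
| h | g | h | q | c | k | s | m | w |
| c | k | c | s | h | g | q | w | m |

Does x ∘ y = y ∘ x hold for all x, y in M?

No

s ∘ c = k but c ∘ s = g.
Since s and c do not commute, M is not abelian.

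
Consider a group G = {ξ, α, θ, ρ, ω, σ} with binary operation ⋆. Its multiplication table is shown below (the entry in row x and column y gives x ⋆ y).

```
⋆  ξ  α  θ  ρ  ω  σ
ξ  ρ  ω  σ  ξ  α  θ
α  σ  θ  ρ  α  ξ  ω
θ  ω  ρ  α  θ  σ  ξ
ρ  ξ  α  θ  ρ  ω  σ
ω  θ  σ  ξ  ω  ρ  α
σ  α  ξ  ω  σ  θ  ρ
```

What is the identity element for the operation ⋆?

ρ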